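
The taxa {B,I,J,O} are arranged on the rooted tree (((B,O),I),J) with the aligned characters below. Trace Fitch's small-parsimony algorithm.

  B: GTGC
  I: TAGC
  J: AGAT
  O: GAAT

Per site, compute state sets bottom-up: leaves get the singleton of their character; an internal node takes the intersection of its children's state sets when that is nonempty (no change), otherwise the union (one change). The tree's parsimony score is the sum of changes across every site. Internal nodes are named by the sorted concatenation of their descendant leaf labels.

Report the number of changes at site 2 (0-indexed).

2

BO@0: {G} ∩ {G} = {G} (intersection, +0)
BIO@0: {G} ∪ {T} = {G,T} (union, +1)
BIJO@0: {G,T} ∪ {A} = {A,G,T} (union, +1)
BO@1: {T} ∪ {A} = {A,T} (union, +1)
BIO@1: {A,T} ∩ {A} = {A} (intersection, +0)
BIJO@1: {A} ∪ {G} = {A,G} (union, +1)
BO@2: {G} ∪ {A} = {A,G} (union, +1)
BIO@2: {A,G} ∩ {G} = {G} (intersection, +0)
BIJO@2: {G} ∪ {A} = {A,G} (union, +1)
BO@3: {C} ∪ {T} = {C,T} (union, +1)
BIO@3: {C,T} ∩ {C} = {C} (intersection, +0)
BIJO@3: {C} ∪ {T} = {C,T} (union, +1)
per-site changes: [2, 2, 2, 2]; total = 8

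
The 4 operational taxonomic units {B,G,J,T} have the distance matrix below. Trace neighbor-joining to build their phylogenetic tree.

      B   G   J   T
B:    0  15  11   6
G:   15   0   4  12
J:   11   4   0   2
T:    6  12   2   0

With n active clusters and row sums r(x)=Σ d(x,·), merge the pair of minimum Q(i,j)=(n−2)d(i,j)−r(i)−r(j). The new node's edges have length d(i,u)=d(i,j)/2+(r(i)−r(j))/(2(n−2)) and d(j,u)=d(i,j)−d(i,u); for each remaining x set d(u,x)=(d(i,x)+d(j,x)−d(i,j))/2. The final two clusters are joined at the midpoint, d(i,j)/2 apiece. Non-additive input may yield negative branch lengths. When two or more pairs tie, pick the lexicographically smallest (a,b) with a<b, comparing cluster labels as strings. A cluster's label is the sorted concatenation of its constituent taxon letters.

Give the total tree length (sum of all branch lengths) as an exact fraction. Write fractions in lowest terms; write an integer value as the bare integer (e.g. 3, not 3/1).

15

step 1: merge (B,T) at d=6, Q=-40; branch lengths B→6, T→0; new cluster BT
  updated: d(BT,G)=21/2, d(BT,J)=7/2
step 2: merge (BT,G) at d=21/2, Q=-18; branch lengths BT→5, G→11/2; new cluster BGT
  updated: d(BGT,J)=-3/2
step 3: merge (BGT,J) at d=-3/2; branch lengths BGT→-3/4, J→-3/4; new cluster BGJT
final tree: (((B:6,T:0):5,G:11/2):-3/4,J:-3/4)
total length: 15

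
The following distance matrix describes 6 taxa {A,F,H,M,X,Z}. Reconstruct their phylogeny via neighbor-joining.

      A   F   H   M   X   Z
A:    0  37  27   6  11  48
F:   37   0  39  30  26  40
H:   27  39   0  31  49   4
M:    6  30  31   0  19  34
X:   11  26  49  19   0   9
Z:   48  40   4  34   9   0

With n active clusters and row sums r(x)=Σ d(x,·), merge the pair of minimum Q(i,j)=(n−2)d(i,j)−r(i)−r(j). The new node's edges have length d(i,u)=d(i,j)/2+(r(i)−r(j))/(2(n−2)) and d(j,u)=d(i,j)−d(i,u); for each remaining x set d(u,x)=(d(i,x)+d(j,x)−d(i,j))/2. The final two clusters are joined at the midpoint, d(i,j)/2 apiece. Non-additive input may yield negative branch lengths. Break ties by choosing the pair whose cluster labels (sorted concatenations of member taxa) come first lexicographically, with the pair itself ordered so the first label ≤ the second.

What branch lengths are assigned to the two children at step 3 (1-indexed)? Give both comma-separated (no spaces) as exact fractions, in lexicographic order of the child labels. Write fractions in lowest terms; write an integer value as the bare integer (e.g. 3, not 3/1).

63/8,33/8

step 1: merge (H,Z) at d=4, Q=-269; branch lengths H→31/8, Z→1/8; new cluster HZ
  updated: d(A,HZ)=71/2, d(F,HZ)=75/2, d(HZ,M)=61/2, d(HZ,X)=27
step 2: merge (A,M) at d=6, Q=-157; branch lengths A→11/3, M→7/3; new cluster AM
  updated: d(AM,F)=61/2, d(AM,HZ)=30, d(AM,X)=12
step 3: merge (AM,X) at d=12, Q=-227/2; branch lengths AM→63/8, X→33/8; new cluster AMX
  updated: d(AMX,F)=89/4, d(AMX,HZ)=45/2
step 4: merge (AMX,F) at d=89/4, Q=-329/4; branch lengths AMX→29/8, F→149/8; new cluster AFMX
  updated: d(AFMX,HZ)=151/8
step 5: merge (AFMX,HZ) at d=151/8; branch lengths AFMX→151/16, HZ→151/16; new cluster AFHMXZ
final tree: ((((A:11/3,M:7/3):63/8,X:33/8):29/8,F:149/8):151/16,(H:31/8,Z:1/8):151/16)
total length: 505/8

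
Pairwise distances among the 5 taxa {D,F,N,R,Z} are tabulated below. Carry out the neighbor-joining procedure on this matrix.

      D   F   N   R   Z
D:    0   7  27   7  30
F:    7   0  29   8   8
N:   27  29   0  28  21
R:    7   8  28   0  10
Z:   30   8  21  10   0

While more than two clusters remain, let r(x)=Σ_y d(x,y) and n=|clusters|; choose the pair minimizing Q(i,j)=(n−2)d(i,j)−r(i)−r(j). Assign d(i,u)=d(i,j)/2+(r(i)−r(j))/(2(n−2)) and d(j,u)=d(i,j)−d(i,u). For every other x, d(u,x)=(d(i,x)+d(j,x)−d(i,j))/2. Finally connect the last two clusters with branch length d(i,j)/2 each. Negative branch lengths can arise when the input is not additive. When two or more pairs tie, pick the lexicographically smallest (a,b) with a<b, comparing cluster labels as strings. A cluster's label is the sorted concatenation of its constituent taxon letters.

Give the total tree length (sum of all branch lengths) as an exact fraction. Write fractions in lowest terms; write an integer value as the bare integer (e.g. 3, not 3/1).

311/8

step 1: merge (N,Z) at d=21, Q=-111; branch lengths N→33/2, Z→9/2; new cluster NZ
  updated: d(D,NZ)=18, d(F,NZ)=8, d(NZ,R)=17/2
step 2: merge (D,R) at d=7, Q=-83/2; branch lengths D→45/8, R→11/8; new cluster DR
  updated: d(DR,F)=4, d(DR,NZ)=39/4
step 3: merge (DR,F) at d=4, Q=-87/4; branch lengths DR→23/8, F→9/8; new cluster DFR
  updated: d(DFR,NZ)=55/8
step 4: merge (DFR,NZ) at d=55/8; branch lengths DFR→55/16, NZ→55/16; new cluster DFNRZ
final tree: (((D:45/8,R:11/8):23/8,F:9/8):55/16,(N:33/2,Z:9/2):55/16)
total length: 311/8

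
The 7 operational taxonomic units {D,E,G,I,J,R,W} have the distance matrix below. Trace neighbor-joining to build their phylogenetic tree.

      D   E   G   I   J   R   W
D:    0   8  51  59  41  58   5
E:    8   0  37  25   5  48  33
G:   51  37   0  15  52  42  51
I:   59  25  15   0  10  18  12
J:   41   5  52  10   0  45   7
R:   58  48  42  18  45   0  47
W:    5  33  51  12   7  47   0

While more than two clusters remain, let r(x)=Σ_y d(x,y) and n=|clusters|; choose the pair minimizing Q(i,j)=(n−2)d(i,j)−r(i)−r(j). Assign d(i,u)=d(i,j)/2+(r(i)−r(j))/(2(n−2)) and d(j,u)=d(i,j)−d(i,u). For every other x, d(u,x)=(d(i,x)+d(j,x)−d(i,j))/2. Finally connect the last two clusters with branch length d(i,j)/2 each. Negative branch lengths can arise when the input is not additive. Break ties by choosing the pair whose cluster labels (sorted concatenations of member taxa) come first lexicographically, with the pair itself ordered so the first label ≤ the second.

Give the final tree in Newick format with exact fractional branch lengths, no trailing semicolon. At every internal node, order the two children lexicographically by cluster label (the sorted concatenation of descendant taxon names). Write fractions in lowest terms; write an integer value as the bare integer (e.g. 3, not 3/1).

1. join D+W (d=5, Q=-352) ⇒ DW; edges |D|=46/5, |W|=-21/5
  updated: d(DW,E)=18, d(DW,G)=97/2, d(DW,I)=33, d(DW,J)=43/2, d(DW,R)=50
2. join E+J (d=5, Q=-493/2) ⇒ EJ; edges |E|=39/16, |J|=41/16
  updated: d(DW,EJ)=69/4, d(EJ,G)=42, d(EJ,I)=15, d(EJ,R)=44
3. join DW+EJ (d=69/4, Q=-861/4) ⇒ DEJW; edges |DW|=329/24, |EJ|=85/24
  updated: d(DEJW,G)=293/8, d(DEJW,I)=123/8, d(DEJW,R)=307/8
4. join DEJW+R (d=307/8, Q=-112) ⇒ DEJRW; edges |DEJW|=275/16, |R|=339/16
  updated: d(DEJRW,G)=161/8, d(DEJRW,I)=-5/2
5. join DEJRW+G (d=161/8, Q=-261/8) ⇒ DEGJRW; edges |DEJRW|=21/16, |G|=301/16
  updated: d(DEGJRW,I)=-61/16
6. join DEGJRW+I (d=-61/16) ⇒ DEGIJRW; edges |DEGJRW|=-61/32, |I|=-61/32
final tree: (((((D:46/5,W:-21/5):329/24,(E:39/16,J:41/16):85/24):275/16,R:339/16):21/16,G:301/16):-61/32,I:-61/32)
total length: 1311/16

(((((D:46/5,W:-21/5):329/24,(E:39/16,J:41/16):85/24):275/16,R:339/16):21/16,G:301/16):-61/32,I:-61/32)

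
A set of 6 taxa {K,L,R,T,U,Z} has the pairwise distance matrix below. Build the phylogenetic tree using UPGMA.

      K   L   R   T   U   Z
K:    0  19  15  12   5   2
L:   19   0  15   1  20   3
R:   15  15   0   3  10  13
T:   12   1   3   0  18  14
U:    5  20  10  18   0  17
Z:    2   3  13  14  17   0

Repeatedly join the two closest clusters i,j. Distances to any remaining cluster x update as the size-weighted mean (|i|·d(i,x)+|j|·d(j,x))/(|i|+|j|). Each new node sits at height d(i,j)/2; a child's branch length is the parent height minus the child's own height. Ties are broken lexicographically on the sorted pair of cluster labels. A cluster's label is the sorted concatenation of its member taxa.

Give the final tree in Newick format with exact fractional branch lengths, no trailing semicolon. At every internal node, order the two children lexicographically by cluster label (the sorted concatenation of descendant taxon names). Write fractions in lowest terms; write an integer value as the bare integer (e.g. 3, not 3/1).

1. join L+T (d=1) ⇒ LT; edges |L|=1/2, |T|=1/2
  updated: d(K,LT)=31/2, d(LT,R)=9, d(LT,U)=19, d(LT,Z)=17/2
2. join K+Z (d=2) ⇒ KZ; edges |K|=1, |Z|=1
  updated: d(KZ,LT)=12, d(KZ,R)=14, d(KZ,U)=11
3. join LT+R (d=9) ⇒ LRT; edges |LT|=4, |R|=9/2
  updated: d(KZ,LRT)=38/3, d(LRT,U)=16
4. join KZ+U (d=11) ⇒ KUZ; edges |KZ|=9/2, |U|=11/2
  updated: d(KUZ,LRT)=124/9
5. join KUZ+LRT (d=124/9) ⇒ KLRTUZ; edges |KUZ|=25/18, |LRT|=43/18
final tree: (((K:1,Z:1):9/2,U:11/2):25/18,((L:1/2,T:1/2):4,R:9/2):43/18)
total length: 455/18

(((K:1,Z:1):9/2,U:11/2):25/18,((L:1/2,T:1/2):4,R:9/2):43/18)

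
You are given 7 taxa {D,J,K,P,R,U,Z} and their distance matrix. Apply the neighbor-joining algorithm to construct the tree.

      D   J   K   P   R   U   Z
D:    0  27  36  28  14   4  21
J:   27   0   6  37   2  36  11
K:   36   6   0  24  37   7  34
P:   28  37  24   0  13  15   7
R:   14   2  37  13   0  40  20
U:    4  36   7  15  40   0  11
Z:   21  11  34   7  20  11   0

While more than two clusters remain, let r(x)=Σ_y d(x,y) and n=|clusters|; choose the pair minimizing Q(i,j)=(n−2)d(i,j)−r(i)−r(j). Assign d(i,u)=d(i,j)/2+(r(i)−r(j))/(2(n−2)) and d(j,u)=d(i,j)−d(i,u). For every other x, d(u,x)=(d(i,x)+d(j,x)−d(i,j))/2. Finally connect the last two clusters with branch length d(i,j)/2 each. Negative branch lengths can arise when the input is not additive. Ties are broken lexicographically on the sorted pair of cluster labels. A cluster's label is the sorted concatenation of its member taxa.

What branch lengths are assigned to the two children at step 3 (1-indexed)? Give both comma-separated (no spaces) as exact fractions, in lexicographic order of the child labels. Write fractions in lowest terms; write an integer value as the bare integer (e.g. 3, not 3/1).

step 1: merge (J,R) at d=2, Q=-235; branch lengths J→3/10, R→17/10; new cluster JR
  updated: d(D,JR)=39/2, d(JR,K)=41/2, d(JR,P)=24, d(JR,U)=37, d(JR,Z)=29/2
step 2: merge (K,U) at d=7, Q=-335/2; branch lengths K→151/16, U→-39/16; new cluster KU
  updated: d(D,KU)=33/2, d(JR,KU)=101/4, d(KU,P)=16, d(KU,Z)=19
step 3: merge (P,Z) at d=7, Q=-231/2; branch lengths P→23/4, Z→5/4; new cluster PZ
  updated: d(D,PZ)=21, d(JR,PZ)=63/4, d(KU,PZ)=14
step 4: merge (D,KU) at d=33/2, Q=-319/4; branch lengths D→137/16, KU→127/16; new cluster DKU
  updated: d(DKU,JR)=113/8, d(DKU,PZ)=37/4
step 5: merge (DKU,JR) at d=113/8, Q=-313/8; branch lengths DKU→61/16, JR→165/16; new cluster DJKRU
  updated: d(DJKRU,PZ)=87/16
step 6: merge (DJKRU,PZ) at d=87/16; branch lengths DJKRU→87/32, PZ→87/32; new cluster DJKPRUZ
final tree: (((D:137/16,(K:151/16,U:-39/16):127/16):61/16,(J:3/10,R:17/10):165/16):87/32,(P:23/4,Z:5/4):87/32)
total length: 833/16

23/4,5/4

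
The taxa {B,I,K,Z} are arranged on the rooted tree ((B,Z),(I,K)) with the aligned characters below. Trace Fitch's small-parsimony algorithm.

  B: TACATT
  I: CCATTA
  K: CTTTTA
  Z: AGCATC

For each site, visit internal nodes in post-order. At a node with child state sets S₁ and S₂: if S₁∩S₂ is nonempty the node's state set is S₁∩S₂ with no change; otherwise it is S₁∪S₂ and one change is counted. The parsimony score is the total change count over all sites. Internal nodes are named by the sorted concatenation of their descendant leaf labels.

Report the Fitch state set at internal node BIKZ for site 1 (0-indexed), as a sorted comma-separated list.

BZ@0: {T} ∪ {A} = {A,T} (union, +1)
IK@0: {C} ∩ {C} = {C} (intersection, +0)
BIKZ@0: {A,T} ∪ {C} = {A,C,T} (union, +1)
BZ@1: {A} ∪ {G} = {A,G} (union, +1)
IK@1: {C} ∪ {T} = {C,T} (union, +1)
BIKZ@1: {A,G} ∪ {C,T} = {A,C,G,T} (union, +1)
BZ@2: {C} ∩ {C} = {C} (intersection, +0)
IK@2: {A} ∪ {T} = {A,T} (union, +1)
BIKZ@2: {C} ∪ {A,T} = {A,C,T} (union, +1)
BZ@3: {A} ∩ {A} = {A} (intersection, +0)
IK@3: {T} ∩ {T} = {T} (intersection, +0)
BIKZ@3: {A} ∪ {T} = {A,T} (union, +1)
BZ@4: {T} ∩ {T} = {T} (intersection, +0)
IK@4: {T} ∩ {T} = {T} (intersection, +0)
BIKZ@4: {T} ∩ {T} = {T} (intersection, +0)
BZ@5: {T} ∪ {C} = {C,T} (union, +1)
IK@5: {A} ∩ {A} = {A} (intersection, +0)
BIKZ@5: {C,T} ∪ {A} = {A,C,T} (union, +1)
per-site changes: [2, 3, 2, 1, 0, 2]; total = 10

A,C,G,T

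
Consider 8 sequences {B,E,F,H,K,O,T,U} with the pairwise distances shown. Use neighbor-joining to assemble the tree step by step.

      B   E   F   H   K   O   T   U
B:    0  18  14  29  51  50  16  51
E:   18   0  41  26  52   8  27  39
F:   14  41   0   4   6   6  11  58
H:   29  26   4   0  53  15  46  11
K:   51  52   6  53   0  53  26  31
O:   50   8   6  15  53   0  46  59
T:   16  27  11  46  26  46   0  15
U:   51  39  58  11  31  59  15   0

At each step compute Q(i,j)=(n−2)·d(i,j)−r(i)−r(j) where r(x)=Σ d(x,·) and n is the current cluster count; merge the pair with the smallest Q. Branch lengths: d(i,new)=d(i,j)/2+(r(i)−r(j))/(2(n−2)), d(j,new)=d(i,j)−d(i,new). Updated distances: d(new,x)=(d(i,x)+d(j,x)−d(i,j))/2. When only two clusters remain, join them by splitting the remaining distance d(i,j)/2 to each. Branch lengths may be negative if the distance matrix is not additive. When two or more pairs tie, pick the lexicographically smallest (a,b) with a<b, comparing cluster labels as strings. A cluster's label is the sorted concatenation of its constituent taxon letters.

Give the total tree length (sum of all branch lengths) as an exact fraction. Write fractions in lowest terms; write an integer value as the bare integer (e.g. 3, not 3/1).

1. join E+O (d=8, Q=-400) ⇒ EO; edges |E|=11/6, |O|=37/6
  updated: d(B,EO)=30, d(EO,F)=39/2, d(EO,H)=33/2, d(EO,K)=97/2, d(EO,T)=65/2, d(EO,U)=45
2. join H+U (d=11, Q=-631/2) ⇒ HU; edges |H|=7/20, |U|=213/20
  updated: d(B,HU)=69/2, d(EO,HU)=101/4, d(F,HU)=51/2, d(HU,K)=73/2, d(HU,T)=25
3. join F+K (d=6, Q=-220) ⇒ FK; edges |F|=-17/2, |K|=29/2
  updated: d(B,FK)=59/2, d(EO,FK)=31, d(FK,HU)=28, d(FK,T)=31/2
4. join EO+HU (d=101/4, Q=-623/4) ⇒ EHOU; edges |EO|=109/8, |HU|=93/8
  updated: d(B,EHOU)=157/8, d(EHOU,FK)=135/8, d(EHOU,T)=129/8
5. join B+T (d=16, Q=-323/4) ⇒ BT; edges |B|=99/8, |T|=29/8
  updated: d(BT,EHOU)=79/8, d(BT,FK)=29/2
6. join BT+EHOU (d=79/8, Q=-165/4) ⇒ BEHOTU; edges |BT|=15/4, |EHOU|=49/8
  updated: d(BEHOTU,FK)=43/4
7. join BEHOTU+FK (d=43/4) ⇒ BEFHKOTU; edges |BEHOTU|=43/8, |FK|=43/8
final tree: (((B:99/8,T:29/8):15/4,((E:11/6,O:37/6):109/8,(H:7/20,U:213/20):93/8):49/8):43/8,(F:-17/2,K:29/2):43/8)
total length: 695/8

695/8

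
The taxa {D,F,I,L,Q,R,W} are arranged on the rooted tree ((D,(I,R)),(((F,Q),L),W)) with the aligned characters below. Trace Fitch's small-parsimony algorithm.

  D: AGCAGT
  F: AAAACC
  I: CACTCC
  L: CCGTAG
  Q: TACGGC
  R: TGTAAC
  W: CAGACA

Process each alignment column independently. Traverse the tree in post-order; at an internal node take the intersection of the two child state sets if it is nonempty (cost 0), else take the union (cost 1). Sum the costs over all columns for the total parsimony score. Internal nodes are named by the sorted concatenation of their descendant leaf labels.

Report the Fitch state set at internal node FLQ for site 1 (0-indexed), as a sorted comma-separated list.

A,C

[col 0] IR: children I:{C}, R:{T} ∪→ {C,T}; cost 1
[col 0] DIR: children D:{A}, IR:{C,T} ∪→ {A,C,T}; cost 1
[col 0] FQ: children F:{A}, Q:{T} ∪→ {A,T}; cost 1
[col 0] FLQ: children FQ:{A,T}, L:{C} ∪→ {A,C,T}; cost 1
[col 0] FLQW: children FLQ:{A,C,T}, W:{C} ∩→ {C}; cost 0
[col 0] DFILQRW: children DIR:{A,C,T}, FLQW:{C} ∩→ {C}; cost 0
[col 1] IR: children I:{A}, R:{G} ∪→ {A,G}; cost 1
[col 1] DIR: children D:{G}, IR:{A,G} ∩→ {G}; cost 0
[col 1] FQ: children F:{A}, Q:{A} ∩→ {A}; cost 0
[col 1] FLQ: children FQ:{A}, L:{C} ∪→ {A,C}; cost 1
[col 1] FLQW: children FLQ:{A,C}, W:{A} ∩→ {A}; cost 0
[col 1] DFILQRW: children DIR:{G}, FLQW:{A} ∪→ {A,G}; cost 1
[col 2] IR: children I:{C}, R:{T} ∪→ {C,T}; cost 1
[col 2] DIR: children D:{C}, IR:{C,T} ∩→ {C}; cost 0
[col 2] FQ: children F:{A}, Q:{C} ∪→ {A,C}; cost 1
[col 2] FLQ: children FQ:{A,C}, L:{G} ∪→ {A,C,G}; cost 1
[col 2] FLQW: children FLQ:{A,C,G}, W:{G} ∩→ {G}; cost 0
[col 2] DFILQRW: children DIR:{C}, FLQW:{G} ∪→ {C,G}; cost 1
[col 3] IR: children I:{T}, R:{A} ∪→ {A,T}; cost 1
[col 3] DIR: children D:{A}, IR:{A,T} ∩→ {A}; cost 0
[col 3] FQ: children F:{A}, Q:{G} ∪→ {A,G}; cost 1
[col 3] FLQ: children FQ:{A,G}, L:{T} ∪→ {A,G,T}; cost 1
[col 3] FLQW: children FLQ:{A,G,T}, W:{A} ∩→ {A}; cost 0
[col 3] DFILQRW: children DIR:{A}, FLQW:{A} ∩→ {A}; cost 0
[col 4] IR: children I:{C}, R:{A} ∪→ {A,C}; cost 1
[col 4] DIR: children D:{G}, IR:{A,C} ∪→ {A,C,G}; cost 1
[col 4] FQ: children F:{C}, Q:{G} ∪→ {C,G}; cost 1
[col 4] FLQ: children FQ:{C,G}, L:{A} ∪→ {A,C,G}; cost 1
[col 4] FLQW: children FLQ:{A,C,G}, W:{C} ∩→ {C}; cost 0
[col 4] DFILQRW: children DIR:{A,C,G}, FLQW:{C} ∩→ {C}; cost 0
[col 5] IR: children I:{C}, R:{C} ∩→ {C}; cost 0
[col 5] DIR: children D:{T}, IR:{C} ∪→ {C,T}; cost 1
[col 5] FQ: children F:{C}, Q:{C} ∩→ {C}; cost 0
[col 5] FLQ: children FQ:{C}, L:{G} ∪→ {C,G}; cost 1
[col 5] FLQW: children FLQ:{C,G}, W:{A} ∪→ {A,C,G}; cost 1
[col 5] DFILQRW: children DIR:{C,T}, FLQW:{A,C,G} ∩→ {C}; cost 0
per-site changes: [4, 3, 4, 3, 4, 3]; total = 21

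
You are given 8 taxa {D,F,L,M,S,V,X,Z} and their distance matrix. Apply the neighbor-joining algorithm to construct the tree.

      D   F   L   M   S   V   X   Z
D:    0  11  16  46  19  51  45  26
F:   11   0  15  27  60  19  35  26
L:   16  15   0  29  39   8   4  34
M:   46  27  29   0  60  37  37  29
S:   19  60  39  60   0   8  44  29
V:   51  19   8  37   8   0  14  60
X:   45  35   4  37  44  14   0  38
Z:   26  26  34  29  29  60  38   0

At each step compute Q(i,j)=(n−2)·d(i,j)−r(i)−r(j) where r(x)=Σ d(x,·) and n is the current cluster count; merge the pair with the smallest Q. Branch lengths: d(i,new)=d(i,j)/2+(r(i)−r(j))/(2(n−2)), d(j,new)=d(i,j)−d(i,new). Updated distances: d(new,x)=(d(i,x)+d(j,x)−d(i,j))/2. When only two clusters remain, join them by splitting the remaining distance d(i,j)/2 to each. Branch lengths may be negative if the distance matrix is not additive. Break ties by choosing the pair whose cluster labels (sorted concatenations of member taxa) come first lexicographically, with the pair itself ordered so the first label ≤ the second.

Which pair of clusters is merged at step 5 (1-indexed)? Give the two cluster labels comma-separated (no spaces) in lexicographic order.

DF,LSVX

step 1: merge (S,V) at d=8, Q=-408; branch lengths S→55/6, V→-7/6; new cluster SV
  updated: d(D,SV)=31, d(F,SV)=71/2, d(L,SV)=39/2, d(M,SV)=89/2, d(SV,X)=25, d(SV,Z)=81/2
step 2: merge (L,X) at d=4, Q=-563/2; branch lengths L→-93/20, X→173/20; new cluster LX
  updated: d(D,LX)=57/2, d(F,LX)=23, d(LX,M)=31, d(LX,SV)=81/4, d(LX,Z)=34
step 3: merge (LX,SV) at d=81/4, Q=-455/2; branch lengths LX→23/4, SV→29/2; new cluster LSVX
  updated: d(D,LSVX)=157/8, d(F,LSVX)=153/8, d(LSVX,M)=221/8, d(LSVX,Z)=217/8
step 4: merge (D,F) at d=11, Q=-611/4; branch lengths D→35/4, F→9/4; new cluster DF
  updated: d(DF,LSVX)=111/8, d(DF,M)=31, d(DF,Z)=41/2
step 5: merge (DF,LSVX) at d=111/8, Q=-425/4; branch lengths DF→49/8, LSVX→31/4; new cluster DFLSVX
  updated: d(DFLSVX,M)=179/8, d(DFLSVX,Z)=135/8
step 6: merge (DFLSVX,M) at d=179/8, Q=-273/4; branch lengths DFLSVX→41/8, M→69/4; new cluster DFLMSVX
  updated: d(DFLMSVX,Z)=47/4
step 7: merge (DFLMSVX,Z) at d=47/4; branch lengths DFLMSVX→47/8, Z→47/8; new cluster DFLMSVXZ
final tree: ((((D:35/4,F:9/4):49/8,((L:-93/20,X:173/20):23/4,(S:55/6,V:-7/6):29/2):31/4):41/8,M:69/4):47/8,Z:47/8)
total length: 365/4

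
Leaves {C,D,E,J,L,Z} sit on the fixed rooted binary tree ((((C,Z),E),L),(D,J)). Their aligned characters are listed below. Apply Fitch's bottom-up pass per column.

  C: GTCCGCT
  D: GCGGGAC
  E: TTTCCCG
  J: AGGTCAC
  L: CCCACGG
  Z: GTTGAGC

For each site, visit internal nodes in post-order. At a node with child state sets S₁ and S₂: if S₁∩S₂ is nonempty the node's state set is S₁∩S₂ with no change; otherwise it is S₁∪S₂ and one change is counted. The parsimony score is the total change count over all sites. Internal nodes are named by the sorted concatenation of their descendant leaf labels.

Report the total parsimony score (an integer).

CZ@0: {G} ∩ {G} = {G} (intersection, +0)
CEZ@0: {G} ∪ {T} = {G,T} (union, +1)
CELZ@0: {G,T} ∪ {C} = {C,G,T} (union, +1)
DJ@0: {G} ∪ {A} = {A,G} (union, +1)
CDEJLZ@0: {C,G,T} ∩ {A,G} = {G} (intersection, +0)
CZ@1: {T} ∩ {T} = {T} (intersection, +0)
CEZ@1: {T} ∩ {T} = {T} (intersection, +0)
CELZ@1: {T} ∪ {C} = {C,T} (union, +1)
DJ@1: {C} ∪ {G} = {C,G} (union, +1)
CDEJLZ@1: {C,T} ∩ {C,G} = {C} (intersection, +0)
CZ@2: {C} ∪ {T} = {C,T} (union, +1)
CEZ@2: {C,T} ∩ {T} = {T} (intersection, +0)
CELZ@2: {T} ∪ {C} = {C,T} (union, +1)
DJ@2: {G} ∩ {G} = {G} (intersection, +0)
CDEJLZ@2: {C,T} ∪ {G} = {C,G,T} (union, +1)
CZ@3: {C} ∪ {G} = {C,G} (union, +1)
CEZ@3: {C,G} ∩ {C} = {C} (intersection, +0)
CELZ@3: {C} ∪ {A} = {A,C} (union, +1)
DJ@3: {G} ∪ {T} = {G,T} (union, +1)
CDEJLZ@3: {A,C} ∪ {G,T} = {A,C,G,T} (union, +1)
CZ@4: {G} ∪ {A} = {A,G} (union, +1)
CEZ@4: {A,G} ∪ {C} = {A,C,G} (union, +1)
CELZ@4: {A,C,G} ∩ {C} = {C} (intersection, +0)
DJ@4: {G} ∪ {C} = {C,G} (union, +1)
CDEJLZ@4: {C} ∩ {C,G} = {C} (intersection, +0)
CZ@5: {C} ∪ {G} = {C,G} (union, +1)
CEZ@5: {C,G} ∩ {C} = {C} (intersection, +0)
CELZ@5: {C} ∪ {G} = {C,G} (union, +1)
DJ@5: {A} ∩ {A} = {A} (intersection, +0)
CDEJLZ@5: {C,G} ∪ {A} = {A,C,G} (union, +1)
CZ@6: {T} ∪ {C} = {C,T} (union, +1)
CEZ@6: {C,T} ∪ {G} = {C,G,T} (union, +1)
CELZ@6: {C,G,T} ∩ {G} = {G} (intersection, +0)
DJ@6: {C} ∩ {C} = {C} (intersection, +0)
CDEJLZ@6: {G} ∪ {C} = {C,G} (union, +1)
per-site changes: [3, 2, 3, 4, 3, 3, 3]; total = 21

21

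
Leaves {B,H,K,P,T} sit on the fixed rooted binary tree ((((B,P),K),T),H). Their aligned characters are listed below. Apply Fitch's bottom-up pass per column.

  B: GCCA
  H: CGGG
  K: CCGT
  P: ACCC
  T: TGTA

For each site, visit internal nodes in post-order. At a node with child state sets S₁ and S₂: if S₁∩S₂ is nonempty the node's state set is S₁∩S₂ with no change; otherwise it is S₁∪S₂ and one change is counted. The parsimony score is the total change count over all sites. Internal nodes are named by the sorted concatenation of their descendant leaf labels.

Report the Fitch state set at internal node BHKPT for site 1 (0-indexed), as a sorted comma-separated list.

site 0, node BP: B={G} ∪ P={A} → {A,G} (+1)
site 0, node BKP: BP={A,G} ∪ K={C} → {A,C,G} (+1)
site 0, node BKPT: BKP={A,C,G} ∪ T={T} → {A,C,G,T} (+1)
site 0, node BHKPT: BKPT={A,C,G,T} ∩ H={C} → {C} (+0)
site 1, node BP: B={C} ∩ P={C} → {C} (+0)
site 1, node BKP: BP={C} ∩ K={C} → {C} (+0)
site 1, node BKPT: BKP={C} ∪ T={G} → {C,G} (+1)
site 1, node BHKPT: BKPT={C,G} ∩ H={G} → {G} (+0)
site 2, node BP: B={C} ∩ P={C} → {C} (+0)
site 2, node BKP: BP={C} ∪ K={G} → {C,G} (+1)
site 2, node BKPT: BKP={C,G} ∪ T={T} → {C,G,T} (+1)
site 2, node BHKPT: BKPT={C,G,T} ∩ H={G} → {G} (+0)
site 3, node BP: B={A} ∪ P={C} → {A,C} (+1)
site 3, node BKP: BP={A,C} ∪ K={T} → {A,C,T} (+1)
site 3, node BKPT: BKP={A,C,T} ∩ T={A} → {A} (+0)
site 3, node BHKPT: BKPT={A} ∪ H={G} → {A,G} (+1)
per-site changes: [3, 1, 2, 3]; total = 9

G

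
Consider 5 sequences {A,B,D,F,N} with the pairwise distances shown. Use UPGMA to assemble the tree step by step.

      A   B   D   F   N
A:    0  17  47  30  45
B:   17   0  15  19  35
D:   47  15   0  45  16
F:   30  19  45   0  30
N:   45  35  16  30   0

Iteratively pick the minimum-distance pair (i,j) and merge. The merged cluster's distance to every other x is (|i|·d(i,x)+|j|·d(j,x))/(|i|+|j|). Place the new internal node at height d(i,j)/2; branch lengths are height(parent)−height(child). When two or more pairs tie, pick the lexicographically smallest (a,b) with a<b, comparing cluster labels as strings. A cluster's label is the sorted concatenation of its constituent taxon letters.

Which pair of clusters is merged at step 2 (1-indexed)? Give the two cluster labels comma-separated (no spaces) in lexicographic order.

BD,N

1. join B+D (d=15) ⇒ BD; edges |B|=15/2, |D|=15/2
  updated: d(A,BD)=32, d(BD,F)=32, d(BD,N)=51/2
2. join BD+N (d=51/2) ⇒ BDN; edges |BD|=21/4, |N|=51/4
  updated: d(A,BDN)=109/3, d(BDN,F)=94/3
3. join A+F (d=30) ⇒ AF; edges |A|=15, |F|=15
  updated: d(AF,BDN)=203/6
4. join AF+BDN (d=203/6) ⇒ ABDFN; edges |AF|=23/12, |BDN|=25/6
final tree: ((A:15,F:15):23/12,((B:15/2,D:15/2):21/4,N:51/4):25/6)
total length: 829/12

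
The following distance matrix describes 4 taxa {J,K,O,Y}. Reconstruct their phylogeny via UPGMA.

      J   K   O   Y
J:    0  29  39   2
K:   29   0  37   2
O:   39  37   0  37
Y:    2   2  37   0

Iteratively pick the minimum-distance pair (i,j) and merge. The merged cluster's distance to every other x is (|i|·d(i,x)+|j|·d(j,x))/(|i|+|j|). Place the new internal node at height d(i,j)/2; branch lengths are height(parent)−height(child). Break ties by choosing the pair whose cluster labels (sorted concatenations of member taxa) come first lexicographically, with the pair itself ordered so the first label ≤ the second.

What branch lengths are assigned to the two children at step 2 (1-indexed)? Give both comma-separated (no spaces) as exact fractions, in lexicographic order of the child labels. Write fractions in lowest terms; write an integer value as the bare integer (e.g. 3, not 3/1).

1. join J+Y (d=2) ⇒ JY; edges |J|=1, |Y|=1
  updated: d(JY,K)=31/2, d(JY,O)=38
2. join JY+K (d=31/2) ⇒ JKY; edges |JY|=27/4, |K|=31/4
  updated: d(JKY,O)=113/3
3. join JKY+O (d=113/3) ⇒ JKOY; edges |JKY|=133/12, |O|=113/6
final tree: (((J:1,Y:1):27/4,K:31/4):133/12,O:113/6)
total length: 557/12

27/4,31/4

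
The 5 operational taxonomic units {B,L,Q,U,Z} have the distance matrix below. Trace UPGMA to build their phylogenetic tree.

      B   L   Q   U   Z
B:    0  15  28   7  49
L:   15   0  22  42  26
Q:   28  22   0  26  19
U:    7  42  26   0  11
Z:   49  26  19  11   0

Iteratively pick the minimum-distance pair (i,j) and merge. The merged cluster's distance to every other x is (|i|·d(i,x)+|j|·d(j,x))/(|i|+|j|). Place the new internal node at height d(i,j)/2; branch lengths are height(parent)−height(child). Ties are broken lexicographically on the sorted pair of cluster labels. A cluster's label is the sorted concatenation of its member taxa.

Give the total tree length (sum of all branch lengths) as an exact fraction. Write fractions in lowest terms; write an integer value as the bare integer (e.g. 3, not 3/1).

107/2

iteration 1: select B,U (d=7); attach at lengths (7/2, 7/2); label the merged cluster BU
  updated: d(BU,L)=57/2, d(BU,Q)=27, d(BU,Z)=30
iteration 2: select Q,Z (d=19); attach at lengths (19/2, 19/2); label the merged cluster QZ
  updated: d(BU,QZ)=57/2, d(L,QZ)=24
iteration 3: select L,QZ (d=24); attach at lengths (12, 5/2); label the merged cluster LQZ
  updated: d(BU,LQZ)=57/2
iteration 4: select BU,LQZ (d=57/2); attach at lengths (43/4, 9/4); label the merged cluster BLQUZ
final tree: ((B:7/2,U:7/2):43/4,(L:12,(Q:19/2,Z:19/2):5/2):9/4)
total length: 107/2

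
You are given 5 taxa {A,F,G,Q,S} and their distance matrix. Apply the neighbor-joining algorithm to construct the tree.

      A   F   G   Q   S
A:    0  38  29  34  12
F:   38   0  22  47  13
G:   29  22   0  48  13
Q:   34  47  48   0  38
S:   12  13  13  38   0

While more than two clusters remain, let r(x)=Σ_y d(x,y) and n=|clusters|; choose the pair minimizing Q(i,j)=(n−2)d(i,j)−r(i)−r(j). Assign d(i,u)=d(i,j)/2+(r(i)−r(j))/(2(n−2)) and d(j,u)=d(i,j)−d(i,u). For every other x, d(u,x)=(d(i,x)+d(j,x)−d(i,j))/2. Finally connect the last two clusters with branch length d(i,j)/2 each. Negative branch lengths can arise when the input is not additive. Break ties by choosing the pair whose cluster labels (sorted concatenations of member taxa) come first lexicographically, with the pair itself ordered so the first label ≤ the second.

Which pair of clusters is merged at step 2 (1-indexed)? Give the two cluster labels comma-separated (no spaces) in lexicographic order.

1. join A+Q (d=34, Q=-178) ⇒ AQ; edges |A|=8, |Q|=26
  updated: d(AQ,F)=51/2, d(AQ,G)=43/2, d(AQ,S)=8
2. join AQ+S (d=8, Q=-73) ⇒ AQS; edges |AQ|=37/4, |S|=-5/4
  updated: d(AQS,F)=61/4, d(AQS,G)=53/4
3. join AQS+F (d=61/4, Q=-101/2) ⇒ AFQS; edges |AQS|=13/4, |F|=12
  updated: d(AFQS,G)=10
4. join AFQS+G (d=10) ⇒ AFGQS; edges |AFQS|=5, |G|=5
final tree: ((((A:8,Q:26):37/4,S:-5/4):13/4,F:12):5,G:5)
total length: 269/4

AQ,S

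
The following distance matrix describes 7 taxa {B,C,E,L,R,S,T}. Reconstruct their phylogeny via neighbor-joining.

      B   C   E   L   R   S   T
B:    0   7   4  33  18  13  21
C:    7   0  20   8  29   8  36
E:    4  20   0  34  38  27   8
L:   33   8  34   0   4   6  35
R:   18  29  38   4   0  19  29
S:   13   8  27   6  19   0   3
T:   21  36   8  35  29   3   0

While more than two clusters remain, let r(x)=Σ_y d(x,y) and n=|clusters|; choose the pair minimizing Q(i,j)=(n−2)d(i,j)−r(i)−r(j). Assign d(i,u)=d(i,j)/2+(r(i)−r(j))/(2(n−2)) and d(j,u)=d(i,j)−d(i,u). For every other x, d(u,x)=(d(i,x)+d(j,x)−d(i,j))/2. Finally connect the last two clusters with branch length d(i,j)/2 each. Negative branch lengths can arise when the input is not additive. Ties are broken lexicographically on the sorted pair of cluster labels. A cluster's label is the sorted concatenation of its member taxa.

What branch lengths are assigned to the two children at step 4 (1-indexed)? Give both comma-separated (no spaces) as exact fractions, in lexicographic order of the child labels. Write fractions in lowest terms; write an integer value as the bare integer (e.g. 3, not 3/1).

1. join L+R (d=4, Q=-237) ⇒ LR; edges |L|=3/10, |R|=37/10
  updated: d(B,LR)=47/2, d(C,LR)=33/2, d(E,LR)=34, d(LR,S)=21/2, d(LR,T)=30
2. join E+T (d=8, Q=-159) ⇒ ET; edges |E|=27/8, |T|=37/8
  updated: d(B,ET)=17/2, d(C,ET)=24, d(ET,LR)=28, d(ET,S)=11
3. join B+ET (d=17/2, Q=-98) ⇒ BET; edges |B|=1, |ET|=15/2
  updated: d(BET,C)=45/4, d(BET,LR)=43/2, d(BET,S)=31/4
4. join BET+C (d=45/4, Q=-215/4) ⇒ BCET; edges |BET|=109/16, |C|=71/16
  updated: d(BCET,LR)=107/8, d(BCET,S)=9/4
5. join BCET+LR (d=107/8, Q=-209/8) ⇒ BCELRT; edges |BCET|=41/16, |LR|=173/16
  updated: d(BCELRT,S)=-5/16
6. join BCELRT+S (d=-5/16) ⇒ BCELRST; edges |BCELRT|=-5/32, |S|=-5/32
final tree: ((((B:1,(E:27/8,T:37/8):15/2):109/16,C:71/16):41/16,(L:3/10,R:37/10):173/16):-5/32,S:-5/32)
total length: 717/16

109/16,71/16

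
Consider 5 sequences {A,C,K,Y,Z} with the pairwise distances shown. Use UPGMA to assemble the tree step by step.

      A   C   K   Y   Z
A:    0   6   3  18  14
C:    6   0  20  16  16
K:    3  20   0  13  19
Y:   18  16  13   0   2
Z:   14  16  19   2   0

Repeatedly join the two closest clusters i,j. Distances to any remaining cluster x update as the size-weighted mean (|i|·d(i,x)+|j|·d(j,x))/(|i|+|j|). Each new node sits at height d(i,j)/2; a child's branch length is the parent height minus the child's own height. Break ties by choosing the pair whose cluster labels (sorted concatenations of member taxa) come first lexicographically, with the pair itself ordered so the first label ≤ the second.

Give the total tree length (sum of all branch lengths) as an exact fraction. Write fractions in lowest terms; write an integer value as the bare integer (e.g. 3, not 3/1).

25

iteration 1: select Y,Z (d=2); attach at lengths (1, 1); label the merged cluster YZ
  updated: d(A,YZ)=16, d(C,YZ)=16, d(K,YZ)=16
iteration 2: select A,K (d=3); attach at lengths (3/2, 3/2); label the merged cluster AK
  updated: d(AK,C)=13, d(AK,YZ)=16
iteration 3: select AK,C (d=13); attach at lengths (5, 13/2); label the merged cluster ACK
  updated: d(ACK,YZ)=16
iteration 4: select ACK,YZ (d=16); attach at lengths (3/2, 7); label the merged cluster ACKYZ
final tree: (((A:3/2,K:3/2):5,C:13/2):3/2,(Y:1,Z:1):7)
total length: 25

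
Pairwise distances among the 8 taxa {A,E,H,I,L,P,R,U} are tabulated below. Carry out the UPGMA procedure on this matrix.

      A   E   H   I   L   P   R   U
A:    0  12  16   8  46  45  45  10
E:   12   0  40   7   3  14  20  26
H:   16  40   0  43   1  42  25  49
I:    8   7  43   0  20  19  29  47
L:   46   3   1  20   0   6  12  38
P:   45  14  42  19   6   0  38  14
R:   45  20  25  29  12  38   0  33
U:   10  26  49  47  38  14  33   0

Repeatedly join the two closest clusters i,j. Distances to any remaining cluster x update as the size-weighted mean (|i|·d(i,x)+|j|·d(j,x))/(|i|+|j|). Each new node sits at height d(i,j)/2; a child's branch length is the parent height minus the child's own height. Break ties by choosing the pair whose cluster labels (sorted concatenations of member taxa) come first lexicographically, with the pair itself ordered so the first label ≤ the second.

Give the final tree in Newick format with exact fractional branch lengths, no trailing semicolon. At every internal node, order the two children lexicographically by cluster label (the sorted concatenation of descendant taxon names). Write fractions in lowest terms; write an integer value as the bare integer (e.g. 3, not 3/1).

iteration 1: select H,L (d=1); attach at lengths (1/2, 1/2); label the merged cluster HL
  updated: d(A,HL)=31, d(E,HL)=43/2, d(HL,I)=63/2, d(HL,P)=24, d(HL,R)=37/2, d(HL,U)=87/2
iteration 2: select E,I (d=7); attach at lengths (7/2, 7/2); label the merged cluster EI
  updated: d(A,EI)=10, d(EI,HL)=53/2, d(EI,P)=33/2, d(EI,R)=49/2, d(EI,U)=73/2
iteration 3: select A,EI (d=10); attach at lengths (5, 3/2); label the merged cluster AEI
  updated: d(AEI,HL)=28, d(AEI,P)=26, d(AEI,R)=94/3, d(AEI,U)=83/3
iteration 4: select P,U (d=14); attach at lengths (7, 7); label the merged cluster PU
  updated: d(AEI,PU)=161/6, d(HL,PU)=135/4, d(PU,R)=71/2
iteration 5: select HL,R (d=37/2); attach at lengths (35/4, 37/4); label the merged cluster HLR
  updated: d(AEI,HLR)=262/9, d(HLR,PU)=103/3
iteration 6: select AEI,PU (d=161/6); attach at lengths (101/12, 77/12); label the merged cluster AEIPU
  updated: d(AEIPU,HLR)=156/5
iteration 7: select AEIPU,HLR (d=156/5); attach at lengths (131/60, 127/20); label the merged cluster AEHILPRU
final tree: (((A:5,(E:7/2,I:7/2):3/2):101/12,(P:7,U:7):77/12):131/60,((H:1/2,L:1/2):35/4,R:37/4):127/20)
total length: 1048/15

(((A:5,(E:7/2,I:7/2):3/2):101/12,(P:7,U:7):77/12):131/60,((H:1/2,L:1/2):35/4,R:37/4):127/20)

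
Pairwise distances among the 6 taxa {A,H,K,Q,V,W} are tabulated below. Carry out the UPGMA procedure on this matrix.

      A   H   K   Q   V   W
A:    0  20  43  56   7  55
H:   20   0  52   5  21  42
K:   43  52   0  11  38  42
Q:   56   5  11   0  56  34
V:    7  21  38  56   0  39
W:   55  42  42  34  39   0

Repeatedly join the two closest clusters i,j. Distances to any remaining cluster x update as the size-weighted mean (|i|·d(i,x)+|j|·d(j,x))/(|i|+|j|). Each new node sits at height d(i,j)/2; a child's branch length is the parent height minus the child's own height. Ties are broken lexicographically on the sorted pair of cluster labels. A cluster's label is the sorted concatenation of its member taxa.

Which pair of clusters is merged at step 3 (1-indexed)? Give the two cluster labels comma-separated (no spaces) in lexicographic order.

1. join H+Q (d=5) ⇒ HQ; edges |H|=5/2, |Q|=5/2
  updated: d(A,HQ)=38, d(HQ,K)=63/2, d(HQ,V)=77/2, d(HQ,W)=38
2. join A+V (d=7) ⇒ AV; edges |A|=7/2, |V|=7/2
  updated: d(AV,HQ)=153/4, d(AV,K)=81/2, d(AV,W)=47
3. join HQ+K (d=63/2) ⇒ HKQ; edges |HQ|=53/4, |K|=63/4
  updated: d(AV,HKQ)=39, d(HKQ,W)=118/3
4. join AV+HKQ (d=39) ⇒ AHKQV; edges |AV|=16, |HKQ|=15/4
  updated: d(AHKQV,W)=212/5
5. join AHKQV+W (d=212/5) ⇒ AHKQVW; edges |AHKQV|=17/10, |W|=106/5
final tree: (((A:7/2,V:7/2):16,((H:5/2,Q:5/2):53/4,K:63/4):15/4):17/10,W:106/5)
total length: 1673/20

HQ,K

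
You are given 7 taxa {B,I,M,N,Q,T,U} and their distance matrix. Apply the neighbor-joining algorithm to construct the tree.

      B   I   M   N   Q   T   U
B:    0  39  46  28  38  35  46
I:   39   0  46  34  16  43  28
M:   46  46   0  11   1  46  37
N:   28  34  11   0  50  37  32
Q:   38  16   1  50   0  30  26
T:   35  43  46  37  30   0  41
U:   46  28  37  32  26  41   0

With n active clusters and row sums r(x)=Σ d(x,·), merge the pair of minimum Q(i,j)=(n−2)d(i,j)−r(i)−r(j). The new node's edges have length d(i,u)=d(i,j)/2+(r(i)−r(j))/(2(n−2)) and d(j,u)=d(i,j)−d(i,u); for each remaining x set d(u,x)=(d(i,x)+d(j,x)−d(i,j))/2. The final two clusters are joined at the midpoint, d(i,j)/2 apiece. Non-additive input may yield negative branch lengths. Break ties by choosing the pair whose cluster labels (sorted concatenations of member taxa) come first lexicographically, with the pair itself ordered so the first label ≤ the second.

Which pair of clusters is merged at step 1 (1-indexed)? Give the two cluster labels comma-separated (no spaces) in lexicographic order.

M,Q

1. join M+Q (d=1, Q=-343) ⇒ MQ; edges |M|=31/10, |Q|=-21/10
  updated: d(B,MQ)=83/2, d(I,MQ)=61/2, d(MQ,N)=30, d(MQ,T)=75/2, d(MQ,U)=31
2. join B+T (d=35, Q=-243) ⇒ BT; edges |B|=17, |T|=18
  updated: d(BT,I)=47/2, d(BT,MQ)=22, d(BT,N)=15, d(BT,U)=26
3. join BT+N (d=15, Q=-305/2) ⇒ BNT; edges |BT|=41/12, |N|=139/12
  updated: d(BNT,I)=85/4, d(BNT,MQ)=37/2, d(BNT,U)=43/2
4. join BNT+MQ (d=37/2, Q=-417/4) ⇒ BMNQT; edges |BNT|=73/16, |MQ|=223/16
  updated: d(BMNQT,I)=133/8, d(BMNQT,U)=17
5. join BMNQT+I (d=133/8, Q=-493/8) ⇒ BIMNQT; edges |BMNQT|=45/16, |I|=221/16
  updated: d(BIMNQT,U)=227/16
6. join BIMNQT+U (d=227/16) ⇒ BIMNQTU; edges |BIMNQT|=227/32, |U|=227/32
final tree: (((((B:17,T:18):41/12,N:139/12):73/16,(M:31/10,Q:-21/10):223/16):45/16,I:221/16):227/32,U:227/32)
total length: 1605/16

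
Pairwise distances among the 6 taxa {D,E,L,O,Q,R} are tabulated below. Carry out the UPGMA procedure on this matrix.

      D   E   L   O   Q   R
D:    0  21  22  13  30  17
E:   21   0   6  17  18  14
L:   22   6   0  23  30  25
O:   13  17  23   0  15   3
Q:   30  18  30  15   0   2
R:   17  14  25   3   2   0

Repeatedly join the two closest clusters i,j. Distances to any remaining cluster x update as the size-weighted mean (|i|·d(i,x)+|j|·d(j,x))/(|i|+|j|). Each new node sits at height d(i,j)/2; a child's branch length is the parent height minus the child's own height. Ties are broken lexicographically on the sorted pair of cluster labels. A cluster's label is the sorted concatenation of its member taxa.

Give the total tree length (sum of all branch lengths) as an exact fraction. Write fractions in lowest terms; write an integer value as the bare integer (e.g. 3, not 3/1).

step 1: merge (Q,R) at d=2; branch lengths Q→1, R→1; new cluster QR
  updated: d(D,QR)=47/2, d(E,QR)=16, d(L,QR)=55/2, d(O,QR)=9
step 2: merge (E,L) at d=6; branch lengths E→3, L→3; new cluster EL
  updated: d(D,EL)=43/2, d(EL,O)=20, d(EL,QR)=87/4
step 3: merge (O,QR) at d=9; branch lengths O→9/2, QR→7/2; new cluster OQR
  updated: d(D,OQR)=20, d(EL,OQR)=127/6
step 4: merge (D,OQR) at d=20; branch lengths D→10, OQR→11/2; new cluster DOQR
  updated: d(DOQR,EL)=85/4
step 5: merge (DOQR,EL) at d=85/4; branch lengths DOQR→5/8, EL→61/8; new cluster DELOQR
final tree: ((D:10,(O:9/2,(Q:1,R:1):7/2):11/2):5/8,(E:3,L:3):61/8)
total length: 159/4

159/4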